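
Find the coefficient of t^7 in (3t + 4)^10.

16796160

The general term is C(10,j)·(3t)^j·(4)^(10-j); the t^7 term has j = 7.
C(10,7) = 120.
Coefficient = C(10,7) · 3^7 · 4^3 = 120 · 2187 · 64 = 16796160.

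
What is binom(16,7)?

C(16,7) = (16·15·14·13·12·11·10) / 7! = 57657600 / 5040 = 11440.

11440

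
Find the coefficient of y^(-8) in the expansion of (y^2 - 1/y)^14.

91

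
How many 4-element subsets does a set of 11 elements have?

C(11,4) = (11·10·9·8) / 4! = 7920 / 24 = 330.

330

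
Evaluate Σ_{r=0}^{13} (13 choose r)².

10400600

By Vandermonde's identity, Σ C(13,r)² = C(26,13) = 10400600.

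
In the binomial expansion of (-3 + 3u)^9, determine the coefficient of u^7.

708588

The general term is C(9,j)·(-3)^j·(3u)^(9-j); the u^7 term has j = 2.
C(9,2) = 36.
Coefficient = C(9,2) · (-3)^2 · 3^7 = 36 · 9 · 2187 = 708588.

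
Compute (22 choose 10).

646646

C(22,10) = (22·21·20·19·18·17·16·15·14·13) / 10! = 2346549004800 / 3628800 = 646646.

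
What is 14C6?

3003

C(14,6) = (14·13·12·11·10·9) / 6! = 2162160 / 720 = 3003.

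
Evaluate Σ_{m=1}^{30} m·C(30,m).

Differentiating (1+x)^30 and setting x=1: Σ m·C(30,m) = 30·2^29 = 16106127360.

16106127360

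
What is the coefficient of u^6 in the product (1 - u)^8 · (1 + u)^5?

Coefficient of u^6 = Σ_{j} C(8,j)·(-1)^j·C(5,6-j)·1^(6-j) for j from 1 to 6.
= (-8) + 140 + (-560) + 700 + (-280) + 28 = 20.

20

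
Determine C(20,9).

167960

C(20,9) = (20·19·18·17·16·15·14·13·12) / 9! = 60949324800 / 362880 = 167960.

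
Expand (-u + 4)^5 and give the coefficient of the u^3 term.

-160

The general term is C(5,j)·(-u)^j·(4)^(5-j); the u^3 term has j = 3.
C(5,3) = 10.
Coefficient = C(5,3) · (-1)^3 · 4^2 = 10 · (-1) · 16 = -160.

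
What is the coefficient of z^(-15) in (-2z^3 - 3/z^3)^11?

General term: C(11,j)·(-2z^3)^j·(-3/z^3)^(11-j), with z-exponent 3j − 3(11−j) = 6j − 33.
Set 6j − 33 = -15: j = 3.
C(11,3) = 165; (-2)^3 = -8; (-3)^8 = 6561.
Coefficient = 165 · (-8) · 6561 = -8660520.

-8660520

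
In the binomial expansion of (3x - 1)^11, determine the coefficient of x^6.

-336798

The general term is C(11,j)·(3x)^j·(-1)^(11-j); the x^6 term has j = 6.
C(11,6) = 462.
Coefficient = C(11,6) · 3^6 · (-1)^5 = 462 · 729 · (-1) = -336798.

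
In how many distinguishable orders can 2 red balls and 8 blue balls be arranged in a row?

Choose positions for the red balls: C(10,2) = 45.

45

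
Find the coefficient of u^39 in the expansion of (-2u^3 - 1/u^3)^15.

General term: C(15,j)·(-2u^3)^j·(-1/u^3)^(15-j), with u-exponent 3j − 3(15−j) = 6j − 45.
Set 6j − 45 = 39: j = 14.
C(15,14) = 15; (-2)^14 = 16384; (-1)^1 = -1.
Coefficient = 15 · 16384 · (-1) = -245760.

-245760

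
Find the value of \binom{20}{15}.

C(20,15) = C(20,5) by symmetry.
C(20,5) = (20·19·18·17·16) / 5! = 1860480 / 120 = 15504.

15504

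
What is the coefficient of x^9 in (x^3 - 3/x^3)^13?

-312741

General term: C(13,j)·(x^3)^j·(-3/x^3)^(13-j), with x-exponent 3j − 3(13−j) = 6j − 39.
Set 6j − 39 = 9: j = 8.
C(13,8) = 1287; 1^8 = 1; (-3)^5 = -243.
Coefficient = 1287 · 1 · (-243) = -312741.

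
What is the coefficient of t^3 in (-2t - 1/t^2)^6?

192

General term: C(6,j)·(-2t)^j·(-1/t^2)^(6-j), with t-exponent 1j − 2(6−j) = 3j − 12.
Set 3j − 12 = 3: j = 5.
C(6,5) = 6; (-2)^5 = -32; (-1)^1 = -1.
Coefficient = 6 · (-32) · (-1) = 192.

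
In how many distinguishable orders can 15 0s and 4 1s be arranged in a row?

3876

Choose positions for the 0s: C(19,15) = 3876.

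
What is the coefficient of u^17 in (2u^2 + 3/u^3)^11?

33792

General term: C(11,j)·(2u^2)^j·(3/u^3)^(11-j), with u-exponent 2j − 3(11−j) = 5j − 33.
Set 5j − 33 = 17: j = 10.
C(11,10) = 11; 2^10 = 1024; 3^1 = 3.
Coefficient = 11 · 1024 · 3 = 33792.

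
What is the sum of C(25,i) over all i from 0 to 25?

The entries of row 25 sum to 2^25 = 33554432.

33554432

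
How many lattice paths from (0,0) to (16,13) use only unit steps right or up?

Each path is a sequence of 29 steps with 16 rights: C(29,16) = 67863915.

67863915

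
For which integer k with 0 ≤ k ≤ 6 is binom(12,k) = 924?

6

C(12,k) increases on 0 ≤ k ≤ 6. C(12,5) = 792 and C(12,6) = 924, so k = 6.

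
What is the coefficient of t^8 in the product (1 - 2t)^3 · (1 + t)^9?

-207

Coefficient of t^8 = Σ_{j} C(3,j)·(-2)^j·C(9,8-j)·1^(8-j) for j from 0 to 3.
= 9 + (-216) + 1008 + (-1008) = -207.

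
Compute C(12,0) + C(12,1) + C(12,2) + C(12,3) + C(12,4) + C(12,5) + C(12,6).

2510

1 + 12 + 66 + 220 + 495 + 792 + 924 = 2510.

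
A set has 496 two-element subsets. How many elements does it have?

32

n(n−1)/2 = 496 ⇒ n(n−1) = 992. Since 32·31 = 992, n = 32.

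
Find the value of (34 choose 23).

C(34,23) = C(34,11) by symmetry.
C(34,11) = (34·33·32·31·30·29·28·27·26·25·24) / 11! = 11420107066368000 / 39916800 = 286097760.

286097760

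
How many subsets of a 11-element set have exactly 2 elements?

Choose the 2 positions: C(11,2) = 55.

55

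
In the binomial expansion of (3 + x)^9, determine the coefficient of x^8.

27

The general term is C(9,j)·(3)^j·(x)^(9-j); the x^8 term has j = 1.
C(9,1) = 9.
Coefficient = C(9,1) · 3^1 = 9 · 3 = 27.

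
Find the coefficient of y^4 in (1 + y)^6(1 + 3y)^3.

Coefficient of y^4 = Σ_{j} C(6,j)·1^j·C(3,4-j)·3^(4-j) for j from 1 to 4.
= 162 + 405 + 180 + 15 = 762.

762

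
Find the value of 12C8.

495

C(12,8) = C(12,4) by symmetry.
C(12,4) = (12·11·10·9) / 4! = 11880 / 24 = 495.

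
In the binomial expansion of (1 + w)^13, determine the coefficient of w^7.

1716

The general term is C(13,j)·(1)^j·(w)^(13-j); the w^7 term has j = 6.
C(13,6) = 1716.
Coefficient = C(13,6) = 1716.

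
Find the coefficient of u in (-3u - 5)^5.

The general term is C(5,j)·(-3u)^j·(-5)^(5-j); the u^1 term has j = 1.
C(5,1) = 5.
Coefficient = C(5,1) · (-3)^1 · (-5)^4 = 5 · (-3) · 625 = -9375.

-9375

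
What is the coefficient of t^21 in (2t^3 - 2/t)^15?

164003840

General term: C(15,j)·(2t^3)^j·(-2/t)^(15-j), with t-exponent 3j − 1(15−j) = 4j − 15.
Set 4j − 15 = 21: j = 9.
C(15,9) = 5005; 2^9 = 512; (-2)^6 = 64.
Coefficient = 5005 · 512 · 64 = 164003840.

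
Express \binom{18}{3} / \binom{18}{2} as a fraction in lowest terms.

16/3

C(n,k+1)/C(n,k) = (n−k)/(k+1) = (18−2)/(2+1) = 16/3.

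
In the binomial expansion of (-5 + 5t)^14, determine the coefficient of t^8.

18328857421875

The general term is C(14,j)·(-5)^j·(5t)^(14-j); the t^8 term has j = 6.
C(14,6) = 3003.
Coefficient = C(14,6) · (-5)^6 · 5^8 = 3003 · 15625 · 390625 = 18328857421875.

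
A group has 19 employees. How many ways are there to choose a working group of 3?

969

This is C(19,3) = 969.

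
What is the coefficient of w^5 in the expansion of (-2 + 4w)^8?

The general term is C(8,j)·(-2)^j·(4w)^(8-j); the w^5 term has j = 3.
C(8,3) = 56.
Coefficient = C(8,3) · (-2)^3 · 4^5 = 56 · (-8) · 1024 = -458752.

-458752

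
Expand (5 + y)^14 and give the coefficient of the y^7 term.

The general term is C(14,j)·(5)^j·(y)^(14-j); the y^7 term has j = 7.
C(14,7) = 3432.
Coefficient = C(14,7) · 5^7 = 3432 · 78125 = 268125000.

268125000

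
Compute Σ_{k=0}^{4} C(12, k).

1 + 12 + 66 + 220 + 495 = 794.

794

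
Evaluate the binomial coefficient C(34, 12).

548354040

C(34,12) = (34·33·32·31·30·29·28·27·26·25·24·23) / 12! = 262662462526464000 / 479001600 = 548354040.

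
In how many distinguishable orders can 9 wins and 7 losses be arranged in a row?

Choose positions for the wins: C(16,9) = 11440.

11440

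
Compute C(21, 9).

293930

C(21,9) = (21·20·19·18·17·16·15·14·13) / 9! = 106661318400 / 362880 = 293930.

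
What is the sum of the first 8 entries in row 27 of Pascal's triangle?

1285624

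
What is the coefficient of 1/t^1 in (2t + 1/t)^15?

General term: C(15,j)·(2t)^j·(1/t)^(15-j), with t-exponent 1j − 1(15−j) = 2j − 15.
Set 2j − 15 = -1: j = 7.
C(15,7) = 6435; 2^7 = 128; 1^8 = 1.
Coefficient = 6435 · 128 · 1 = 823680.

823680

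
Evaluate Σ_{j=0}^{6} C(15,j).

9949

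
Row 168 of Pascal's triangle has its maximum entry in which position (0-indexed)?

C(168,j) is maximized at j = 168/2 = 84.

84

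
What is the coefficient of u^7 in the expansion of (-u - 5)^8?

40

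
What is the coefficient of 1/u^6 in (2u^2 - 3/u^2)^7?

General term: C(7,j)·(2u^2)^j·(-3/u^2)^(7-j), with u-exponent 2j − 2(7−j) = 4j − 14.
Set 4j − 14 = -6: j = 2.
C(7,2) = 21; 2^2 = 4; (-3)^5 = -243.
Coefficient = 21 · 4 · (-243) = -20412.

-20412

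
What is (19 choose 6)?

27132

C(19,6) = (19·18·17·16·15·14) / 6! = 19535040 / 720 = 27132.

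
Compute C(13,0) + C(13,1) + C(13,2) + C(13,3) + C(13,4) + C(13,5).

1 + 13 + 78 + 286 + 715 + 1287 = 2380.

2380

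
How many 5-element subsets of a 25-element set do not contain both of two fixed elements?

51359

All 5-subsets: C(25,5) = 53130. Those containing both fixed elements: C(23,3) = 1771.
53130 − 1771 = 51359.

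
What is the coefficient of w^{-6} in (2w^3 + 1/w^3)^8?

448

General term: C(8,j)·(2w^3)^j·(1/w^3)^(8-j), with w-exponent 3j − 3(8−j) = 6j − 24.
Set 6j − 24 = -6: j = 3.
C(8,3) = 56; 2^3 = 8; 1^5 = 1.
Coefficient = 56 · 8 · 1 = 448.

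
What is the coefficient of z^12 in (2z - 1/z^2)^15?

-245760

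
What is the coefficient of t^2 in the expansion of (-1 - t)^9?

-36

The general term is C(9,j)·(-1)^j·(-t)^(9-j); the t^2 term has j = 7.
C(9,7) = 36.
Coefficient = C(9,7) · (-1)^7 = 36 · (-1) = -36.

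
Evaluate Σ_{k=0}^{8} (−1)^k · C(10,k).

9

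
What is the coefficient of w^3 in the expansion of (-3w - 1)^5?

-270

The general term is C(5,j)·(-3w)^j·(-1)^(5-j); the w^3 term has j = 3.
C(5,3) = 10.
Coefficient = C(5,3) · (-3)^3 = 10 · (-27) = -270.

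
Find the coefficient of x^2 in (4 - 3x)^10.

The general term is C(10,j)·(4)^j·(-3x)^(10-j); the x^2 term has j = 8.
C(10,8) = 45.
Coefficient = C(10,8) · 4^8 · (-3)^2 = 45 · 65536 · 9 = 26542080.

26542080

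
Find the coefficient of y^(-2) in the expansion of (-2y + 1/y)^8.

-448

General term: C(8,j)·(-2y)^j·(1/y)^(8-j), with y-exponent 1j − 1(8−j) = 2j − 8.
Set 2j − 8 = -2: j = 3.
C(8,3) = 56; (-2)^3 = -8; 1^5 = 1.
Coefficient = 56 · (-8) · 1 = -448.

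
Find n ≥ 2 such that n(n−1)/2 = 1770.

n(n−1)/2 = 1770 ⇒ n(n−1) = 3540. Since 60·59 = 3540, n = 60.

60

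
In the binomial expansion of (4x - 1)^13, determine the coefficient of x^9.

The general term is C(13,j)·(4x)^j·(-1)^(13-j); the x^9 term has j = 9.
C(13,9) = 715.
Coefficient = C(13,9) · 4^9 = 715 · 262144 = 187432960.

187432960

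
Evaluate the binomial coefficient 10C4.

C(10,4) = (10·9·8·7) / 4! = 5040 / 24 = 210.

210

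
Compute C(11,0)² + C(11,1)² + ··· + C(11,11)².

By Vandermonde's identity, Σ C(11,r)² = C(22,11) = 705432.

705432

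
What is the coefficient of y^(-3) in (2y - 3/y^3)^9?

-145152

General term: C(9,j)·(2y)^j·(-3/y^3)^(9-j), with y-exponent 1j − 3(9−j) = 4j − 27.
Set 4j − 27 = -3: j = 6.
C(9,6) = 84; 2^6 = 64; (-3)^3 = -27.
Coefficient = 84 · 64 · (-27) = -145152.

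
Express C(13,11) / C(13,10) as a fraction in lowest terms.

3/11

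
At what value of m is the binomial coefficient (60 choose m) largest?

C(60,m) is maximized at m = 60/2 = 30.

30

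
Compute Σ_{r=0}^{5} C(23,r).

1 + 23 + 253 + 1771 + 8855 + 33649 = 44552.

44552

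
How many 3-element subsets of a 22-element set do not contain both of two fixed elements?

All 3-subsets: C(22,3) = 1540. Those containing both fixed elements: C(20,1) = 20.
1540 − 20 = 1520.

1520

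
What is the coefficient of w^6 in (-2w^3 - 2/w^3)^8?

14336

General term: C(8,j)·(-2w^3)^j·(-2/w^3)^(8-j), with w-exponent 3j − 3(8−j) = 6j − 24.
Set 6j − 24 = 6: j = 5.
C(8,5) = 56; (-2)^5 = -32; (-2)^3 = -8.
Coefficient = 56 · (-32) · (-8) = 14336.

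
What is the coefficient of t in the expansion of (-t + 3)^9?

-59049

The general term is C(9,j)·(-t)^j·(3)^(9-j); the t^1 term has j = 1.
C(9,1) = 9.
Coefficient = C(9,1) · (-1)^1 · 3^8 = 9 · (-1) · 6561 = -59049.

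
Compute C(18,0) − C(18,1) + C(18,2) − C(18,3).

-680

The partial alternating sum Σ_{k=0}^{3} (−1)^k C(18,k) = (−1)^3 C(17,3) = -680.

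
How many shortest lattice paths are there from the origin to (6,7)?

1716

Each path is a sequence of 13 steps with 6 rights: C(13,6) = 1716.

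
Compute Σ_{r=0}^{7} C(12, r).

3302

1 + 12 + 66 + 220 + 495 + 792 + 924 + 792 = 3302.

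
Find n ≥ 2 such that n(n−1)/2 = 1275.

n(n−1)/2 = 1275 ⇒ n(n−1) = 2550. Since 51·50 = 2550, n = 51.

51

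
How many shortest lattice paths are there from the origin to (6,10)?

Each path is a sequence of 16 steps with 6 rights: C(16,6) = 8008.

8008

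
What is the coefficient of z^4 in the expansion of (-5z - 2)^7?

The general term is C(7,j)·(-5z)^j·(-2)^(7-j); the z^4 term has j = 4.
C(7,4) = 35.
Coefficient = C(7,4) · (-5)^4 · (-2)^3 = 35 · 625 · (-8) = -175000.

-175000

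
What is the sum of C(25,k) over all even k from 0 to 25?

16777216

Half of (1+1)^25 + (1−1)^25 gives the even-index sum: 2^24 = 16777216.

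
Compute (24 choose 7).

346104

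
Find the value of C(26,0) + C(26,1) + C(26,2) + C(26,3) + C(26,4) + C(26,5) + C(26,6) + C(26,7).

1 + 26 + 325 + 2600 + 14950 + 65780 + 230230 + 657800 = 971712.

971712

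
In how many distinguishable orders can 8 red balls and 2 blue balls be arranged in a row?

Choose positions for the red balls: C(10,8) = 45.

45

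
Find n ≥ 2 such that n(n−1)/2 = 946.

44

n(n−1)/2 = 946 ⇒ n(n−1) = 1892. Since 44·43 = 1892, n = 44.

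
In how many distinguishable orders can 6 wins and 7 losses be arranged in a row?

1716

Choose positions for the wins: C(13,6) = 1716.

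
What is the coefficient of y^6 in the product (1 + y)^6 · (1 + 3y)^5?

Coefficient of y^6 = Σ_{j} C(6,j)·1^j·C(5,6-j)·3^(6-j) for j from 1 to 6.
= 1458 + 6075 + 5400 + 1350 + 90 + 1 = 14374.

14374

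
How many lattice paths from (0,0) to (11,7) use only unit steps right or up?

Each path is a sequence of 18 steps with 11 rights: C(18,11) = 31824.

31824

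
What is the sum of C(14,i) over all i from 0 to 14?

Setting x = 1 in (1+x)^14 gives Σ C(14,i) = 2^14 = 16384.

16384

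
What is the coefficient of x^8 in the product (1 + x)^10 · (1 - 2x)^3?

-171

Coefficient of x^8 = Σ_{j} C(10,j)·1^j·C(3,8-j)·(-2)^(8-j) for j from 5 to 8.
= (-2016) + 2520 + (-720) + 45 = -171.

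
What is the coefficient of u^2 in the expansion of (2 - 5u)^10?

The general term is C(10,j)·(2)^j·(-5u)^(10-j); the u^2 term has j = 8.
C(10,8) = 45.
Coefficient = C(10,8) · 2^8 · (-5)^2 = 45 · 256 · 25 = 288000.

288000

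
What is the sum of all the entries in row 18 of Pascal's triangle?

262144

Setting x = 1 in (1+x)^18 gives Σ C(18,i) = 2^18 = 262144.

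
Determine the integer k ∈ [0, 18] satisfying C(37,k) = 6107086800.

14

C(37,k) increases on 0 ≤ k ≤ 18. C(37,13) = 3562467300 and C(37,14) = 6107086800, so k = 14.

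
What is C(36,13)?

2310789600

C(36,13) = (36·35·34·33·32·31·30·29·28·27·26·25·24) / 13! = 14389334903623680000 / 6227020800 = 2310789600.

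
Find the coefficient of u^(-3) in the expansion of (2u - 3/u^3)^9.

General term: C(9,j)·(2u)^j·(-3/u^3)^(9-j), with u-exponent 1j − 3(9−j) = 4j − 27.
Set 4j − 27 = -3: j = 6.
C(9,6) = 84; 2^6 = 64; (-3)^3 = -27.
Coefficient = 84 · 64 · (-27) = -145152.

-145152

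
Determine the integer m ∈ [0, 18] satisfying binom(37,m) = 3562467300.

C(37,m) increases on 0 ≤ m ≤ 18. C(37,12) = 1852482996 and C(37,13) = 3562467300, so m = 13.

13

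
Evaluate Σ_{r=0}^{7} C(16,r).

1 + 16 + 120 + 560 + 1820 + 4368 + 8008 + 11440 = 26333.

26333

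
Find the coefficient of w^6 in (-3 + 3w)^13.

-2735858268

The general term is C(13,j)·(-3)^j·(3w)^(13-j); the w^6 term has j = 7.
C(13,7) = 1716.
Coefficient = C(13,7) · (-3)^7 · 3^6 = 1716 · (-2187) · 729 = -2735858268.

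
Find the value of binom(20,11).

C(20,11) = C(20,9) by symmetry.
C(20,9) = (20·19·18·17·16·15·14·13·12) / 9! = 60949324800 / 362880 = 167960.

167960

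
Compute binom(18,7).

31824

C(18,7) = (18·17·16·15·14·13·12) / 7! = 160392960 / 5040 = 31824.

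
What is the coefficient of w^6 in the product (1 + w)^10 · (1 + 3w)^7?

342300

Coefficient of w^6 = Σ_{j} C(10,j)·1^j·C(7,6-j)·3^(6-j) for j from 0 to 6.
= 5103 + 51030 + 127575 + 113400 + 39690 + 5292 + 210 = 342300.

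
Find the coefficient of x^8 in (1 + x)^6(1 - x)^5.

5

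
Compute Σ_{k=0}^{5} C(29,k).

1 + 29 + 406 + 3654 + 23751 + 118755 = 146596.

146596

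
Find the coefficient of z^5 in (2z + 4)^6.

768

The general term is C(6,j)·(2z)^j·(4)^(6-j); the z^5 term has j = 5.
C(6,5) = 6.
Coefficient = C(6,5) · 2^5 · 4^1 = 6 · 32 · 4 = 768.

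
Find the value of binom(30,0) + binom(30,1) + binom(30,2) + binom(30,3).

4526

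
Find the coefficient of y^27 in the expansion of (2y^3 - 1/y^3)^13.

General term: C(13,j)·(2y^3)^j·(-1/y^3)^(13-j), with y-exponent 3j − 3(13−j) = 6j − 39.
Set 6j − 39 = 27: j = 11.
C(13,11) = 78; 2^11 = 2048; (-1)^2 = 1.
Coefficient = 78 · 2048 · 1 = 159744.

159744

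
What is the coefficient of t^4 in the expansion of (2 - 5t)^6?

37500

The general term is C(6,j)·(2)^j·(-5t)^(6-j); the t^4 term has j = 2.
C(6,2) = 15.
Coefficient = C(6,2) · 2^2 · (-5)^4 = 15 · 4 · 625 = 37500.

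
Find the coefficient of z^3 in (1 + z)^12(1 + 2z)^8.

3068

Coefficient of z^3 = Σ_{j} C(12,j)·1^j·C(8,3-j)·2^(3-j) for j from 0 to 3.
= 448 + 1344 + 1056 + 220 = 3068.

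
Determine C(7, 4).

35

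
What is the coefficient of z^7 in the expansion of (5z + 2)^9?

The general term is C(9,j)·(5z)^j·(2)^(9-j); the z^7 term has j = 7.
C(9,7) = 36.
Coefficient = C(9,7) · 5^7 · 2^2 = 36 · 78125 · 4 = 11250000.

11250000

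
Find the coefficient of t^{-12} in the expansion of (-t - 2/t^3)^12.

General term: C(12,j)·(-t)^j·(-2/t^3)^(12-j), with t-exponent 1j − 3(12−j) = 4j − 36.
Set 4j − 36 = -12: j = 6.
C(12,6) = 924; (-1)^6 = 1; (-2)^6 = 64.
Coefficient = 924 · 1 · 64 = 59136.

59136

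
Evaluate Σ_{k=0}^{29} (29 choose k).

The entries of row 29 sum to 2^29 = 536870912.

536870912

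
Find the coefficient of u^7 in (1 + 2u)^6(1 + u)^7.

Coefficient of u^7 = Σ_{j} C(6,j)·2^j·C(7,7-j)·1^(7-j) for j from 0 to 6.
= 1 + 84 + 1260 + 5600 + 8400 + 4032 + 448 = 19825.

19825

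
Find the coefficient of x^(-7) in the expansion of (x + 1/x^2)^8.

General term: C(8,j)·(x)^j·(1/x^2)^(8-j), with x-exponent 1j − 2(8−j) = 3j − 16.
Set 3j − 16 = -7: j = 3.
C(8,3) = 56; 1^3 = 1; 1^5 = 1.
Coefficient = 56 · 1 · 1 = 56.

56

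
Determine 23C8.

490314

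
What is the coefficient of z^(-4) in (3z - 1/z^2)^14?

General term: C(14,j)·(3z)^j·(-1/z^2)^(14-j), with z-exponent 1j − 2(14−j) = 3j − 28.
Set 3j − 28 = -4: j = 8.
C(14,8) = 3003; 3^8 = 6561; (-1)^6 = 1.
Coefficient = 3003 · 6561 · 1 = 19702683.

19702683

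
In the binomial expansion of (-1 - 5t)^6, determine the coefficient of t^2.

375

The general term is C(6,j)·(-1)^j·(-5t)^(6-j); the t^2 term has j = 4.
C(6,4) = 15.
Coefficient = C(6,4) · (-5)^2 = 15 · 25 = 375.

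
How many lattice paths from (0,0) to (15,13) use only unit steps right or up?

37442160

Each path is a sequence of 28 steps with 15 rights: C(28,15) = 37442160.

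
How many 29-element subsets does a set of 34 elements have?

C(34,29) = C(34,5) by symmetry.
C(34,5) = (34·33·32·31·30) / 5! = 33390720 / 120 = 278256.

278256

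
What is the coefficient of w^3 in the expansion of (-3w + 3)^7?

The general term is C(7,j)·(-3w)^j·(3)^(7-j); the w^3 term has j = 3.
C(7,3) = 35.
Coefficient = C(7,3) · (-3)^3 · 3^4 = 35 · (-27) · 81 = -76545.

-76545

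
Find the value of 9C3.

C(9,3) = (9·8·7) / 3! = 504 / 6 = 84.

84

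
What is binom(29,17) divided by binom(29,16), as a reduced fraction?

C(n,k+1)/C(n,k) = (n−k)/(k+1) = (29−16)/(16+1) = 13/17.

13/17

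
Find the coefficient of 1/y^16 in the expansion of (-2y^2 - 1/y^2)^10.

20

General term: C(10,j)·(-2y^2)^j·(-1/y^2)^(10-j), with y-exponent 2j − 2(10−j) = 4j − 20.
Set 4j − 20 = -16: j = 1.
C(10,1) = 10; (-2)^1 = -2; (-1)^9 = -1.
Coefficient = 10 · (-2) · (-1) = 20.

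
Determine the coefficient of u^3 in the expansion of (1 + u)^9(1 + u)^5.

364

Coefficient of u^3 = Σ_{j} C(9,j)·C(5,3-j) for j from 0 to 3.
= 10 + 90 + 180 + 84 = 364.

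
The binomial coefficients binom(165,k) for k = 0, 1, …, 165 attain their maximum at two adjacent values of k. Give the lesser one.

82

For odd n = 165, C(165,k) peaks at k = (n−1)/2 and (n+1)/2; the lesser is 82.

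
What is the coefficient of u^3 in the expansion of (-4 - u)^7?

-8960

The general term is C(7,j)·(-4)^j·(-u)^(7-j); the u^3 term has j = 4.
C(7,4) = 35.
Coefficient = C(7,4) · (-4)^4 · (-1)^3 = 35 · 256 · (-1) = -8960.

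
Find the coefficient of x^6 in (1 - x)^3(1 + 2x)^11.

-264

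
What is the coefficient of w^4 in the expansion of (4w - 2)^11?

-10813440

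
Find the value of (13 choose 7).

C(13,7) = C(13,6) by symmetry.
C(13,6) = (13·12·11·10·9·8) / 6! = 1235520 / 720 = 1716.

1716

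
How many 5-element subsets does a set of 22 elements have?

26334

C(22,5) = (22·21·20·19·18) / 5! = 3160080 / 120 = 26334.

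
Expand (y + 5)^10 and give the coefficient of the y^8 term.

The general term is C(10,j)·(y)^j·(5)^(10-j); the y^8 term has j = 8.
C(10,8) = 45.
Coefficient = C(10,8) · 5^2 = 45 · 25 = 1125.

1125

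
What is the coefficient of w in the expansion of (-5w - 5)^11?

The general term is C(11,j)·(-5w)^j·(-5)^(11-j); the w^1 term has j = 1.
C(11,1) = 11.
Coefficient = C(11,1) · (-5)^1 · (-5)^10 = 11 · (-5) · 9765625 = -537109375.

-537109375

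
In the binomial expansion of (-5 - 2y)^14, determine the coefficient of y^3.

142187500000

The general term is C(14,j)·(-5)^j·(-2y)^(14-j); the y^3 term has j = 11.
C(14,11) = 364.
Coefficient = C(14,11) · (-5)^11 · (-2)^3 = 364 · (-48828125) · (-8) = 142187500000.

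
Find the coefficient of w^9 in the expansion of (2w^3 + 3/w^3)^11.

3421440

General term: C(11,j)·(2w^3)^j·(3/w^3)^(11-j), with w-exponent 3j − 3(11−j) = 6j − 33.
Set 6j − 33 = 9: j = 7.
C(11,7) = 330; 2^7 = 128; 3^4 = 81.
Coefficient = 330 · 128 · 81 = 3421440.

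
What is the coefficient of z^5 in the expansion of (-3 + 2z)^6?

-576

The general term is C(6,j)·(-3)^j·(2z)^(6-j); the z^5 term has j = 1.
C(6,1) = 6.
Coefficient = C(6,1) · (-3)^1 · 2^5 = 6 · (-3) · 32 = -576.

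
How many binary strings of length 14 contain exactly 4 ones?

Choose the 4 positions: C(14,4) = 1001.

1001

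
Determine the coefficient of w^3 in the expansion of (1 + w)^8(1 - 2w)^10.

-24

Coefficient of w^3 = Σ_{j} C(8,j)·1^j·C(10,3-j)·(-2)^(3-j) for j from 0 to 3.
= (-960) + 1440 + (-560) + 56 = -24.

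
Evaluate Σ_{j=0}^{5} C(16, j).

6885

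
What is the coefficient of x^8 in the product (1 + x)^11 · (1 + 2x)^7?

Coefficient of x^8 = Σ_{j} C(11,j)·1^j·C(7,8-j)·2^(8-j) for j from 1 to 8.
= 1408 + 24640 + 110880 + 184800 + 129360 + 38808 + 4620 + 165 = 494681.

494681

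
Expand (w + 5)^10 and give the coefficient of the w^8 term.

1125

The general term is C(10,j)·(w)^j·(5)^(10-j); the w^8 term has j = 8.
C(10,8) = 45.
Coefficient = C(10,8) · 5^2 = 45 · 25 = 1125.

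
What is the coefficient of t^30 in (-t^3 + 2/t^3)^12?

-24

General term: C(12,j)·(-t^3)^j·(2/t^3)^(12-j), with t-exponent 3j − 3(12−j) = 6j − 36.
Set 6j − 36 = 30: j = 11.
C(12,11) = 12; (-1)^11 = -1; 2^1 = 2.
Coefficient = 12 · (-1) · 2 = -24.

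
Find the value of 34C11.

286097760

C(34,11) = (34·33·32·31·30·29·28·27·26·25·24) / 11! = 11420107066368000 / 39916800 = 286097760.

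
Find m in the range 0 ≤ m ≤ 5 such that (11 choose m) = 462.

5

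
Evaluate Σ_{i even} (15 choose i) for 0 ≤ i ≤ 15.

16384

Even-i terms of row 15 sum to 2^14 = 16384.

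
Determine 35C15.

C(35,15) = (35·34·33·32·31·30·29·28·27·26·25·24·23·22·21) / 15! = 4247252019052922880000 / 1307674368000 = 3247943160.

3247943160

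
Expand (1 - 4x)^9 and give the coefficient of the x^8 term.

589824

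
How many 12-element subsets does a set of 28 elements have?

30421755

C(28,12) = (28·27·26·25·24·23·22·21·20·19·18·17) / 12! = 14572069319808000 / 479001600 = 30421755.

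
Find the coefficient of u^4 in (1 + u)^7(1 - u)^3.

-14

Coefficient of u^4 = Σ_{j} C(7,j)·1^j·C(3,4-j)·(-1)^(4-j) for j from 1 to 4.
= (-7) + 63 + (-105) + 35 = -14.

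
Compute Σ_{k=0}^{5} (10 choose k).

1 + 10 + 45 + 120 + 210 + 252 = 638.

638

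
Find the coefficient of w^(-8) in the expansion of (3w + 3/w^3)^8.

General term: C(8,j)·(3w)^j·(3/w^3)^(8-j), with w-exponent 1j − 3(8−j) = 4j − 24.
Set 4j − 24 = -8: j = 4.
C(8,4) = 70; 3^4 = 81; 3^4 = 81.
Coefficient = 70 · 81 · 81 = 459270.

459270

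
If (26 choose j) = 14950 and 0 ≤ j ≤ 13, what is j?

C(26,j) increases on 0 ≤ j ≤ 13. C(26,3) = 2600 and C(26,4) = 14950, so j = 4.

4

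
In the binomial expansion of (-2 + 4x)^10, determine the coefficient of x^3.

-983040

The general term is C(10,j)·(-2)^j·(4x)^(10-j); the x^3 term has j = 7.
C(10,7) = 120.
Coefficient = C(10,7) · (-2)^7 · 4^3 = 120 · (-128) · 64 = -983040.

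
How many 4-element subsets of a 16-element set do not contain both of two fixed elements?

All 4-subsets: C(16,4) = 1820. Those containing both fixed elements: C(14,2) = 91.
1820 − 91 = 1729.

1729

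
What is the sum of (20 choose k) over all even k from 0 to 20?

Even-k terms of row 20 sum to 2^19 = 524288.

524288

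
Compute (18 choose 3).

C(18,3) = (18·17·16) / 3! = 4896 / 6 = 816.

816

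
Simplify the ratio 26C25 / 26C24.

2/25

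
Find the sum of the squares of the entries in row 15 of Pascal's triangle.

Σ C(15,k)² is the coefficient of x^15 in (1+x)^15(1+x)^15 = (1+x)^30, i.e. C(30,15) = 155117520.

155117520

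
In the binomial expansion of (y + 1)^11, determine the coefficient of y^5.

462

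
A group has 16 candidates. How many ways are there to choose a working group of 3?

560

This is C(16,3) = 560.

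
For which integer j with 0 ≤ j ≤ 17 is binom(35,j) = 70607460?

C(35,j) increases on 0 ≤ j ≤ 17. C(35,8) = 23535820 and C(35,9) = 70607460, so j = 9.

9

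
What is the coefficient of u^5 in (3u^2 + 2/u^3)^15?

General term: C(15,j)·(3u^2)^j·(2/u^3)^(15-j), with u-exponent 2j − 3(15−j) = 5j − 45.
Set 5j − 45 = 5: j = 10.
C(15,10) = 3003; 3^10 = 59049; 2^5 = 32.
Coefficient = 3003 · 59049 · 32 = 5674372704.

5674372704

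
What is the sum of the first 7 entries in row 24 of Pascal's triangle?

1 + 24 + 276 + 2024 + 10626 + 42504 + 134596 = 190051.

190051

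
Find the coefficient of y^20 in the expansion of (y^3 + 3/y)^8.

24

General term: C(8,j)·(y^3)^j·(3/y)^(8-j), with y-exponent 3j − 1(8−j) = 4j − 8.
Set 4j − 8 = 20: j = 7.
C(8,7) = 8; 1^7 = 1; 3^1 = 3.
Coefficient = 8 · 1 · 3 = 24.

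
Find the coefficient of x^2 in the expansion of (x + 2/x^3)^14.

2912

General term: C(14,j)·(x)^j·(2/x^3)^(14-j), with x-exponent 1j − 3(14−j) = 4j − 42.
Set 4j − 42 = 2: j = 11.
C(14,11) = 364; 1^11 = 1; 2^3 = 8.
Coefficient = 364 · 1 · 8 = 2912.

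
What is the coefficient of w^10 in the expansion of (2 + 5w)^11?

The general term is C(11,j)·(2)^j·(5w)^(11-j); the w^10 term has j = 1.
C(11,1) = 11.
Coefficient = C(11,1) · 2^1 · 5^10 = 11 · 2 · 9765625 = 214843750.

214843750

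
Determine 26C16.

C(26,16) = C(26,10) by symmetry.
C(26,10) = (26·25·24·23·22·21·20·19·18·17) / 10! = 19275223968000 / 3628800 = 5311735.

5311735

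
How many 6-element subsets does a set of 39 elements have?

3262623

C(39,6) = (39·38·37·36·35·34) / 6! = 2349088560 / 720 = 3262623.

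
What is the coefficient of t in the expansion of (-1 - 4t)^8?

The general term is C(8,j)·(-1)^j·(-4t)^(8-j); the t^1 term has j = 7.
C(8,7) = 8.
Coefficient = C(8,7) · (-1)^7 · (-4)^1 = 8 · (-1) · (-4) = 32.

32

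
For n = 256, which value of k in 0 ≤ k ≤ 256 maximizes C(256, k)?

128

C(256,k) is maximized at k = 256/2 = 128.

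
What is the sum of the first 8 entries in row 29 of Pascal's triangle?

1 + 29 + 406 + 3654 + 23751 + 118755 + 475020 + 1560780 = 2182396.

2182396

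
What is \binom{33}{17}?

C(33,17) = C(33,16) by symmetry.
C(33,16) = (33·32·31·30·29·28·27·26·25·24·23·22·21·20·19·18) / 16! = 24412776311194951680000 / 20922789888000 = 1166803110.

1166803110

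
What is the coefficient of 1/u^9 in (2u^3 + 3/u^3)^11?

11547360

General term: C(11,j)·(2u^3)^j·(3/u^3)^(11-j), with u-exponent 3j − 3(11−j) = 6j − 33.
Set 6j − 33 = -9: j = 4.
C(11,4) = 330; 2^4 = 16; 3^7 = 2187.
Coefficient = 330 · 16 · 2187 = 11547360.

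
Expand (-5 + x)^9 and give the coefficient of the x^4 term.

-393750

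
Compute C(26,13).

10400600

C(26,13) = (26·25·24·23·22·21·20·19·18·17·16·15·14) / 13! = 64764752532480000 / 6227020800 = 10400600.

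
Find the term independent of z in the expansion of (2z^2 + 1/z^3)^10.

General term: C(10,j)·(2z^2)^j·(1/z^3)^(10-j), with z-exponent 2j − 3(10−j) = 5j − 30.
Set 5j − 30 = 0: j = 6.
C(10,6) = 210; 2^6 = 64; 1^4 = 1.
Coefficient = 210 · 64 · 1 = 13440.

13440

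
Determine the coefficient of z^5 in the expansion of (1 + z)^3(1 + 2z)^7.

Coefficient of z^5 = Σ_{j} C(3,j)·1^j·C(7,5-j)·2^(5-j) for j from 0 to 3.
= 672 + 1680 + 840 + 84 = 3276.

3276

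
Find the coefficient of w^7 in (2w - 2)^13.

14057472

The general term is C(13,j)·(2w)^j·(-2)^(13-j); the w^7 term has j = 7.
C(13,7) = 1716.
Coefficient = C(13,7) · 2^7 · (-2)^6 = 1716 · 128 · 64 = 14057472.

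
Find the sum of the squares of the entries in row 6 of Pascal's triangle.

By Vandermonde's identity, Σ C(6,i)² = C(12,6) = 924.

924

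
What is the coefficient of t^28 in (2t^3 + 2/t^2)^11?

General term: C(11,j)·(2t^3)^j·(2/t^2)^(11-j), with t-exponent 3j − 2(11−j) = 5j − 22.
Set 5j − 22 = 28: j = 10.
C(11,10) = 11; 2^10 = 1024; 2^1 = 2.
Coefficient = 11 · 1024 · 2 = 22528.

22528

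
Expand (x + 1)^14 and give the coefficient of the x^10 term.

The general term is C(14,j)·(x)^j·(1)^(14-j); the x^10 term has j = 10.
C(14,10) = 1001.
Coefficient = C(14,10) = 1001.

1001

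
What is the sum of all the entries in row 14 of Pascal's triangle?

16384

The entries of row 14 sum to 2^14 = 16384.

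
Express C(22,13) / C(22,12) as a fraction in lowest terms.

C(n,k+1)/C(n,k) = (n−k)/(k+1) = (22−12)/(12+1) = 10/13.

10/13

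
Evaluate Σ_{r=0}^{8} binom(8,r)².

By Vandermonde's identity, Σ C(8,r)² = C(16,8) = 12870.

12870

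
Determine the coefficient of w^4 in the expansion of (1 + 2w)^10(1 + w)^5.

10165

Coefficient of w^4 = Σ_{j} C(10,j)·2^j·C(5,4-j)·1^(4-j) for j from 0 to 4.
= 5 + 200 + 1800 + 4800 + 3360 = 10165.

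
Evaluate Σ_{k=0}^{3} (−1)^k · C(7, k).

The partial alternating sum Σ_{k=0}^{3} (−1)^k C(7,k) = (−1)^3 C(6,3) = -20.

-20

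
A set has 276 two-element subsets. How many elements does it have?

24

n(n−1)/2 = 276 ⇒ n(n−1) = 552. Since 24·23 = 552, n = 24.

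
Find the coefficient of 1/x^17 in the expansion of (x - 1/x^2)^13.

General term: C(13,j)·(x)^j·(-1/x^2)^(13-j), with x-exponent 1j − 2(13−j) = 3j − 26.
Set 3j − 26 = -17: j = 3.
C(13,3) = 286; 1^3 = 1; (-1)^10 = 1.
Coefficient = 286 · 1 · 1 = 286.

286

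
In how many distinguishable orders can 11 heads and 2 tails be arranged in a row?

Choose positions for the heads: C(13,11) = 78.

78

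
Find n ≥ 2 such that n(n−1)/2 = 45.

n(n−1)/2 = 45 ⇒ n(n−1) = 90. Since 10·9 = 90, n = 10.

10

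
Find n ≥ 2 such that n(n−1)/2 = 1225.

50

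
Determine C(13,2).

C(13,2) = (13·12) / 2! = 156 / 2 = 78.

78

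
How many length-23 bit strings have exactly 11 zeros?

Choose the 11 positions: C(23,11) = 1352078.

1352078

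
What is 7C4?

35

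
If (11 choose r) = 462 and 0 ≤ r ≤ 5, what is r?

C(11,r) increases on 0 ≤ r ≤ 5. C(11,4) = 330 and C(11,5) = 462, so r = 5.

5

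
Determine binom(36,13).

C(36,13) = (36·35·34·33·32·31·30·29·28·27·26·25·24) / 13! = 14389334903623680000 / 6227020800 = 2310789600.

2310789600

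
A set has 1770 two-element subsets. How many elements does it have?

60

n(n−1)/2 = 1770 ⇒ n(n−1) = 3540. Since 60·59 = 3540, n = 60.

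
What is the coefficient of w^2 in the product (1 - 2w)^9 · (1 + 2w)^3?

Coefficient of w^2 = Σ_{j} C(9,j)·(-2)^j·C(3,2-j)·2^(2-j) for j from 0 to 2.
= 12 + (-108) + 144 = 48.

48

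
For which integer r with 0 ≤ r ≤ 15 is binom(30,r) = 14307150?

C(30,r) increases on 0 ≤ r ≤ 15. C(30,8) = 5852925 and C(30,9) = 14307150, so r = 9.

9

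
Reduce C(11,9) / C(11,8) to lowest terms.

1/3

C(n,k+1)/C(n,k) = (n−k)/(k+1) = (11−8)/(8+1) = 3/9 = 1/3.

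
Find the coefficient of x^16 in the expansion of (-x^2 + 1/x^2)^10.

General term: C(10,j)·(-x^2)^j·(1/x^2)^(10-j), with x-exponent 2j − 2(10−j) = 4j − 20.
Set 4j − 20 = 16: j = 9.
C(10,9) = 10; (-1)^9 = -1; 1^1 = 1.
Coefficient = 10 · (-1) · 1 = -10.

-10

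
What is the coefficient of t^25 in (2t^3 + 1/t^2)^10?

General term: C(10,j)·(2t^3)^j·(1/t^2)^(10-j), with t-exponent 3j − 2(10−j) = 5j − 20.
Set 5j − 20 = 25: j = 9.
C(10,9) = 10; 2^9 = 512; 1^1 = 1.
Coefficient = 10 · 512 · 1 = 5120.

5120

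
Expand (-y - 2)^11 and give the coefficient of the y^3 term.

-42240

The general term is C(11,j)·(-y)^j·(-2)^(11-j); the y^3 term has j = 3.
C(11,3) = 165.
Coefficient = C(11,3) · (-1)^3 · (-2)^8 = 165 · (-1) · 256 = -42240.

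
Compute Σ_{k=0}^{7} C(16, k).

1 + 16 + 120 + 560 + 1820 + 4368 + 8008 + 11440 = 26333.

26333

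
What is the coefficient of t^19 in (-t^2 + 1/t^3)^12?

-12

General term: C(12,j)·(-t^2)^j·(1/t^3)^(12-j), with t-exponent 2j − 3(12−j) = 5j − 36.
Set 5j − 36 = 19: j = 11.
C(12,11) = 12; (-1)^11 = -1; 1^1 = 1.
Coefficient = 12 · (-1) · 1 = -12.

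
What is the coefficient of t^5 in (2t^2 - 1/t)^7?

General term: C(7,j)·(2t^2)^j·(-1/t)^(7-j), with t-exponent 2j − 1(7−j) = 3j − 7.
Set 3j − 7 = 5: j = 4.
C(7,4) = 35; 2^4 = 16; (-1)^3 = -1.
Coefficient = 35 · 16 · (-1) = -560.

-560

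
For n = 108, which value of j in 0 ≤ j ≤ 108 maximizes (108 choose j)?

C(108,j) is maximized at j = 108/2 = 54.

54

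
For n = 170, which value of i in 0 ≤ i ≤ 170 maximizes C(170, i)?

85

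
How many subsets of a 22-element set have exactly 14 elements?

Choose the 14 positions: C(22,14) = 319770.

319770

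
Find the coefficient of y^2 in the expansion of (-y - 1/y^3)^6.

General term: C(6,j)·(-y)^j·(-1/y^3)^(6-j), with y-exponent 1j − 3(6−j) = 4j − 18.
Set 4j − 18 = 2: j = 5.
C(6,5) = 6; (-1)^5 = -1; (-1)^1 = -1.
Coefficient = 6 · (-1) · (-1) = 6.

6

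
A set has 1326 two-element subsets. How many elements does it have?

n(n−1)/2 = 1326 ⇒ n(n−1) = 2652. Since 52·51 = 2652, n = 52.

52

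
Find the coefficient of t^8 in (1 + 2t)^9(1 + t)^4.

71136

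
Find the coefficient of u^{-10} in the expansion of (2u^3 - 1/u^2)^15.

-21840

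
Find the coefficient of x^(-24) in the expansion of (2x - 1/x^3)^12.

General term: C(12,j)·(2x)^j·(-1/x^3)^(12-j), with x-exponent 1j − 3(12−j) = 4j − 36.
Set 4j − 36 = -24: j = 3.
C(12,3) = 220; 2^3 = 8; (-1)^9 = -1.
Coefficient = 220 · 8 · (-1) = -1760.

-1760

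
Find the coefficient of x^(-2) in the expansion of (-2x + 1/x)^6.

60

General term: C(6,j)·(-2x)^j·(1/x)^(6-j), with x-exponent 1j − 1(6−j) = 2j − 6.
Set 2j − 6 = -2: j = 2.
C(6,2) = 15; (-2)^2 = 4; 1^4 = 1.
Coefficient = 15 · 4 · 1 = 60.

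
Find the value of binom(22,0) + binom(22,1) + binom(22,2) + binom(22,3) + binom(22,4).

1 + 22 + 231 + 1540 + 7315 = 9109.

9109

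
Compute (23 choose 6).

100947

C(23,6) = (23·22·21·20·19·18) / 6! = 72681840 / 720 = 100947.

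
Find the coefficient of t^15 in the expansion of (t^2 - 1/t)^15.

-3003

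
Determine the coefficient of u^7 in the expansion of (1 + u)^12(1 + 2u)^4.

46552

Coefficient of u^7 = Σ_{j} C(12,j)·1^j·C(4,7-j)·2^(7-j) for j from 3 to 7.
= 3520 + 15840 + 19008 + 7392 + 792 = 46552.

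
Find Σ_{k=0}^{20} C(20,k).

1048576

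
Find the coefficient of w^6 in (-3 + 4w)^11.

-459841536

The general term is C(11,j)·(-3)^j·(4w)^(11-j); the w^6 term has j = 5.
C(11,5) = 462.
Coefficient = C(11,5) · (-3)^5 · 4^6 = 462 · (-243) · 4096 = -459841536.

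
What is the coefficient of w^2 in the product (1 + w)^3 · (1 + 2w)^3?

Coefficient of w^2 = Σ_{j} C(3,j)·1^j·C(3,2-j)·2^(2-j) for j from 0 to 2.
= 12 + 18 + 3 = 33.

33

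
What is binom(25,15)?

3268760

C(25,15) = C(25,10) by symmetry.
C(25,10) = (25·24·23·22·21·20·19·18·17·16) / 10! = 11861676288000 / 3628800 = 3268760.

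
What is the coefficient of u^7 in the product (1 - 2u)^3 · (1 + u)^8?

-48

Coefficient of u^7 = Σ_{j} C(3,j)·(-2)^j·C(8,7-j)·1^(7-j) for j from 0 to 3.
= 8 + (-168) + 672 + (-560) = -48.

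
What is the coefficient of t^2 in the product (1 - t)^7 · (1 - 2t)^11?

Coefficient of t^2 = Σ_{j} C(7,j)·(-1)^j·C(11,2-j)·(-2)^(2-j) for j from 0 to 2.
= 220 + 154 + 21 = 395.

395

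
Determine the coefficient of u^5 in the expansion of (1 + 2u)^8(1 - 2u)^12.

-2560

Coefficient of u^5 = Σ_{j} C(8,j)·2^j·C(12,5-j)·(-2)^(5-j) for j from 0 to 5.
= (-25344) + 126720 + (-197120) + 118272 + (-26880) + 1792 = -2560.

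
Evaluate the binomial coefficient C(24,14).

1961256

C(24,14) = C(24,10) by symmetry.
C(24,10) = (24·23·22·21·20·19·18·17·16·15) / 10! = 7117005772800 / 3628800 = 1961256.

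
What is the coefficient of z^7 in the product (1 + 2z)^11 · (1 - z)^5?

Coefficient of z^7 = Σ_{j} C(11,j)·2^j·C(5,7-j)·(-1)^(7-j) for j from 2 to 7.
= (-220) + 6600 + (-52800) + 147840 + (-147840) + 42240 = -4180.

-4180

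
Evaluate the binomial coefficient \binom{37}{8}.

38608020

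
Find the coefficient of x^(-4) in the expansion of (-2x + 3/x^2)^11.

7185024

General term: C(11,j)·(-2x)^j·(3/x^2)^(11-j), with x-exponent 1j − 2(11−j) = 3j − 22.
Set 3j − 22 = -4: j = 6.
C(11,6) = 462; (-2)^6 = 64; 3^5 = 243.
Coefficient = 462 · 64 · 243 = 7185024.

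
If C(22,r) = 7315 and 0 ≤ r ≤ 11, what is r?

C(22,r) increases on 0 ≤ r ≤ 11. C(22,3) = 1540 and C(22,4) = 7315, so r = 4.

4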